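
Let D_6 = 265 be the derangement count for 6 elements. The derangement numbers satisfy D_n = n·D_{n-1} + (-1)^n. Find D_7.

1854

D_7 = 7·265 - 1 = 1854.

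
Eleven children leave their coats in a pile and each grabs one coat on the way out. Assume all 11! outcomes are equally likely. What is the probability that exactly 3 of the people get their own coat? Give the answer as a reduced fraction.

Favorable outcomes: C(11,3)·!8 = 165·14833 = 2447445.
Total outcomes: 11! = 39916800.
Probability = 2447445/39916800 = 2119/34560.

2119/34560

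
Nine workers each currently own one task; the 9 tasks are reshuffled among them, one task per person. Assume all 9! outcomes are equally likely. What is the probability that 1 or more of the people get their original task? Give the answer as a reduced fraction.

Favorable outcomes: Σ_{i≥1} C(9,i)·!(9-i) = 9·14833 + 36·1854 + 84·265 + 126·44 + 126·9 + 84·2 + 36·1 + 9·0 + 1·1 = 229384.
Total outcomes: 9! = 362880.
Probability = 229384/362880 = 28673/45360.

28673/45360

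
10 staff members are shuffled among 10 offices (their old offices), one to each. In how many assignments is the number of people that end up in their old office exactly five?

Choose which 5 of the 10 are fixed: C(10,5) = 252.
The other 5 form a derangement: !5 = 44.
Total: 252 × 44 = 11088.

11088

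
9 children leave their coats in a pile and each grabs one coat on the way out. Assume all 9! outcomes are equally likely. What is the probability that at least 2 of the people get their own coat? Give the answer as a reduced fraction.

95887/362880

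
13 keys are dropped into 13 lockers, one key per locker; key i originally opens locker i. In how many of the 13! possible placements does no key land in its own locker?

2290792932

Use !n = (n-1)(!(n-1) + !(n-2)).
!13 = 12·(176214841 + 14684570) = 12·190899411 = 2290792932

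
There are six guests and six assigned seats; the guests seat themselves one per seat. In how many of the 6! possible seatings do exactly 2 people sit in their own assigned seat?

135

Choose which 2 of the 6 are fixed: C(6,2) = 15.
The other 4 form a derangement: !4 = 9.
Total: 15 × 9 = 135.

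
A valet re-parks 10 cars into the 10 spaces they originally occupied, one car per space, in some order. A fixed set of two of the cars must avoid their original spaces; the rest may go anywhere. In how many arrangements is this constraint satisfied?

2943360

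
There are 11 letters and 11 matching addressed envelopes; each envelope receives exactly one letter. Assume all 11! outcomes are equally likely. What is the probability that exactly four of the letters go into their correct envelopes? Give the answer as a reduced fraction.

103/6720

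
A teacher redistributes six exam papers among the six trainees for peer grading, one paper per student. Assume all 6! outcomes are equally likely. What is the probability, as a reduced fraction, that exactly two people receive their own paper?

Favorable outcomes: C(6,2)·!4 = 15·9 = 135.
Total outcomes: 6! = 720.
Probability = 135/720 = 3/16.

3/16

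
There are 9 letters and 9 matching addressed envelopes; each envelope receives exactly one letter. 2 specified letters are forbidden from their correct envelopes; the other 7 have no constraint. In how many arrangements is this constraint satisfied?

287280

Inclusion-exclusion on the 2 forbidden self-matches:
Σ_{j=0}^{2} (-1)^j C(2,j)(9-j)!
= C(2,0)·9! - C(2,1)·8! + C(2,2)·7!
= 362880 - 80640 + 5040
= 287280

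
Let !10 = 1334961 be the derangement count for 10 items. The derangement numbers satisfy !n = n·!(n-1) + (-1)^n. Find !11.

14684570

!11 = 11·1334961 - 1 = 14684570.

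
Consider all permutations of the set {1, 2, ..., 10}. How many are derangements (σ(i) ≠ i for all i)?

Use !n = (n-1)(!(n-1) + !(n-2)).
!10 = 9·(133496 + 14833) = 9·148329 = 1334961

1334961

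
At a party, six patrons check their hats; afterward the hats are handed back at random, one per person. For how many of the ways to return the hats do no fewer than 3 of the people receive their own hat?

# with exactly i fixed is C(6,i)·!(6-i); sum over i=3..6:
  i=3: C(6,3)·!3 = 20·2 = 40
  i=4: C(6,4)·!2 = 15·1 = 15
  i=5: C(6,5)·!1 = 6·0 = 0
  i=6: C(6,6)·!0 = 1·1 = 1
Total = 56.

56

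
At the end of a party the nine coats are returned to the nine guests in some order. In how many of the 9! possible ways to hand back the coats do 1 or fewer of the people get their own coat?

266993

Sum C(9,i)·!(9-i) for i = 0..1:
  i=0: C(9,0)·!9 = 1·133496 = 133496
  i=1: C(9,1)·!8 = 9·14833 = 133497
Total = 266993.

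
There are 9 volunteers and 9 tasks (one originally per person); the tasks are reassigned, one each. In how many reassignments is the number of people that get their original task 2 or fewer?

# with exactly i fixed is C(9,i)·!(9-i); sum over i=0..2:
  i=0: C(9,0)·!9 = 1·133496 = 133496
  i=1: C(9,1)·!8 = 9·14833 = 133497
  i=2: C(9,2)·!7 = 36·1854 = 66744
Total = 333737.

333737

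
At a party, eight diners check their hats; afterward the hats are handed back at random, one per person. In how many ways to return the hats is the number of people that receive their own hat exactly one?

14832

Pick the single fixed position: C(8,1) = 8 ways.
The other 7 form a derangement: !7 = 1854.
Total: 8 × 1854 = 14832.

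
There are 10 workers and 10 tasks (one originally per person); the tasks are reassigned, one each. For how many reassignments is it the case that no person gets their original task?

1334961

The subfactorial !10 = [10!/e] (nearest integer).
10! = 3628800, and 3628800/e ≈ 1334960.92, so !10 = 1334961.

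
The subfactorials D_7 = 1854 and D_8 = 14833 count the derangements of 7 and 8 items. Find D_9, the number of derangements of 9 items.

133496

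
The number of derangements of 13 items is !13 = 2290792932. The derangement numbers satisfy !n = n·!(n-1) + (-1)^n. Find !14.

!14 = 14·2290792932 + 1 = 32071101049.

32071101049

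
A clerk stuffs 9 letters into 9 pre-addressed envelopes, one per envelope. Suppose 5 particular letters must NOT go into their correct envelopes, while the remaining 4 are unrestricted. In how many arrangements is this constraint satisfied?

Let A_j be the event that the j-th constrained one is fixed. By inclusion-exclusion over the 5 events:
Σ_{j=0}^{5} (-1)^j C(5,j)(9-j)!
= C(5,0)·9! - C(5,1)·8! + C(5,2)·7! - C(5,3)·6! + C(5,4)·5! - C(5,5)·4!
= 362880 - 201600 + 50400 - 7200 + 600 - 24
= 205056

205056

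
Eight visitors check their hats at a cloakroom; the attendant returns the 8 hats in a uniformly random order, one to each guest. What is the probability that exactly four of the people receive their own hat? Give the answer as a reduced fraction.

1/64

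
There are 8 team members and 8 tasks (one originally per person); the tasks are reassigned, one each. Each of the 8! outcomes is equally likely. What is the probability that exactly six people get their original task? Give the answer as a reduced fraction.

1/1440

Favorable outcomes: C(8,6)·!2 = 28·1 = 28.
Total outcomes: 8! = 40320.
Probability = 28/40320 = 1/1440.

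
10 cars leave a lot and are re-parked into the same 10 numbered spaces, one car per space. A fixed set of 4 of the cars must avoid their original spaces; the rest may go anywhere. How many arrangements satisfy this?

2399760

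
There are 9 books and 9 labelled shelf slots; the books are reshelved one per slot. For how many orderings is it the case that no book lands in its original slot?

!9 = 9! · Σ_{k=0}^{9} (-1)^k/k!
= 9! - 9!/1! + 9!/2! - 9!/3! + 9!/4! - 9!/5! + 9!/6! - 9!/7! + 9!/8! - 9!/9!
= 362880 - 362880 + 181440 - 60480 + 15120 - 3024 + 504 - 72 + 9 - 1
= 133496

133496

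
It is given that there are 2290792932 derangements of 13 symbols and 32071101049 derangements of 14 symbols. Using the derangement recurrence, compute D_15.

D_15 = (15-1)·(D_14 + D_13) = 14·(32071101049 + 2290792932) = 14·34361893981 = 481066515734.

481066515734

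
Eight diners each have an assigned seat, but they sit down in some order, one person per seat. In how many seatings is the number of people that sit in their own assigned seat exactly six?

28

Pick the 6 fixed positions: C(8,6) = 28 ways.
The other 2 form a derangement: !2 = 1.
Total: 28 × 1 = 28.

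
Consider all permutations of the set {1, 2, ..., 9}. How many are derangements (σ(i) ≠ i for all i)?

Recurrence: !9 = 9·!8 + (-1)^9.
!9 = 9·14833 - 1 = 133496

133496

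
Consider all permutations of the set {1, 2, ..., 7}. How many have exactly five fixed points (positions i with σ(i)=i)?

21

Choose which 5 of the 7 are fixed: C(7,5) = 21.
The remaining 2 must be deranged: !2 = 1.
Total: 21 × 1 = 21.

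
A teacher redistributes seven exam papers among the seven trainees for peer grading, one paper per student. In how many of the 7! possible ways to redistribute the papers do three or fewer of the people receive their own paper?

Sum C(7,i)·!(7-i) for i = 0..3:
  i=0: C(7,0)·!7 = 1·1854 = 1854
  i=1: C(7,1)·!6 = 7·265 = 1855
  i=2: C(7,2)·!5 = 21·44 = 924
  i=3: C(7,3)·!4 = 35·9 = 315
Total = 4948.

4948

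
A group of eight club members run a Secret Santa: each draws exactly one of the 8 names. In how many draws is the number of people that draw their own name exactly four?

630

Choose which 4 of the 8 are fixed: C(8,4) = 70.
The other 4 form a derangement: !4 = 9.
Total: 70 × 9 = 630.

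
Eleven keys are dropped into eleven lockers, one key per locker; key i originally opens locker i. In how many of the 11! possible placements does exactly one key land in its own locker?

14684571

Choose which one of the 11 is fixed: C(11,1) = 11.
The remaining 10 must be deranged: !10 = 1334961.
Total: 11 × 1334961 = 14684571.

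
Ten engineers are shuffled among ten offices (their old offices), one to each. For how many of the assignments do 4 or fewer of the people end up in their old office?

3615536

Sum C(10,i)·!(10-i) for i = 0..4:
  i=0: C(10,0)·!10 = 1·1334961 = 1334961
  i=1: C(10,1)·!9 = 10·133496 = 1334960
  i=2: C(10,2)·!8 = 45·14833 = 667485
  i=3: C(10,3)·!7 = 120·1854 = 222480
  i=4: C(10,4)·!6 = 210·265 = 55650
Total = 3615536.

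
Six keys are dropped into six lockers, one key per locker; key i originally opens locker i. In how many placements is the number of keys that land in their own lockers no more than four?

719

# with exactly i fixed is C(6,i)·!(6-i); sum over i=0..4:
  i=0: C(6,0)·!6 = 1·265 = 265
  i=1: C(6,1)·!5 = 6·44 = 264
  i=2: C(6,2)·!4 = 15·9 = 135
  i=3: C(6,3)·!3 = 20·2 = 40
  i=4: C(6,4)·!2 = 15·1 = 15
Total = 719.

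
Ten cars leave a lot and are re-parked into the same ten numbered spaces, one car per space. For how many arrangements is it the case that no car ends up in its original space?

By inclusion-exclusion, !10 = Σ (-1)^k · 10!/k! for k=0..10
= 10! - 10!/1! + 10!/2! - 10!/3! + 10!/4! - 10!/5! + 10!/6! - 10!/7! + 10!/8! - 10!/9! + 10!/10!
= 3628800 - 3628800 + 1814400 - 604800 + 151200 - 30240 + 5040 - 720 + 90 - 10 + 1
= 1334961

1334961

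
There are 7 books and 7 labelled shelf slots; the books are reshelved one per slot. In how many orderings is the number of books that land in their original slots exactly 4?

70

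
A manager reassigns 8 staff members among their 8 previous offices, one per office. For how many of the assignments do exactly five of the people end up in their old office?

112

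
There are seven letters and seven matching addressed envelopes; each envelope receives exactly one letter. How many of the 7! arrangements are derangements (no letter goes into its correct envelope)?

1854

By inclusion-exclusion, !7 = Σ (-1)^k · 7!/k! for k=0..7
= 7! - 7!/1! + 7!/2! - 7!/3! + 7!/4! - 7!/5! + 7!/6! - 7!/7!
= 5040 - 5040 + 2520 - 840 + 210 - 42 + 7 - 1
= 1854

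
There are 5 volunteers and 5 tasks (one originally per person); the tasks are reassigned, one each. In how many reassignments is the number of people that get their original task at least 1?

76

Sum C(5,i)·!(5-i) for i = 1..5:
  i=1: C(5,1)·!4 = 5·9 = 45
  i=2: C(5,2)·!3 = 10·2 = 20
  i=3: C(5,3)·!2 = 10·1 = 10
  i=4: C(5,4)·!1 = 5·0 = 0
  i=5: C(5,5)·!0 = 1·1 = 1
Total = 76.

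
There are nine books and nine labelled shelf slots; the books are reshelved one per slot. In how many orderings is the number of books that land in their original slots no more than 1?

Sum C(9,i)·!(9-i) for i = 0..1:
  i=0: C(9,0)·!9 = 1·133496 = 133496
  i=1: C(9,1)·!8 = 9·14833 = 133497
Total = 266993.

266993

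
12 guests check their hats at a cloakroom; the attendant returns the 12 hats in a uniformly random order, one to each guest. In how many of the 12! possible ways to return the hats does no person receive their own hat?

!12 = 12! · Σ_{k=0}^{12} (-1)^k/k!
= 12! - 12!/1! + 12!/2! - 12!/3! + 12!/4! - 12!/5! + 12!/6! - 12!/7! + 12!/8! - 12!/9! + 12!/10! - 12!/11! + 12!/12!
= 479001600 - 479001600 + 239500800 - 79833600 + 19958400 - 3991680 + 665280 - 95040 + 11880 - 1320 + 132 - 12 + 1
= 176214841

176214841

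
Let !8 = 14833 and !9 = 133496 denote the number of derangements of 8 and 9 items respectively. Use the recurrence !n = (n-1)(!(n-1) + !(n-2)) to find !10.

!10 = (10-1)·(!9 + !8) = 9·(133496 + 14833) = 9·148329 = 1334961.

1334961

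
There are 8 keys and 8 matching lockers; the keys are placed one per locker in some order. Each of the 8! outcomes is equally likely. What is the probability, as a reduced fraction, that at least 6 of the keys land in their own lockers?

Favorable outcomes: Σ_{i≥6} C(8,i)·!(8-i) = 28·1 + 8·0 + 1·1 = 29.
Total outcomes: 8! = 40320.
Probability = 29/40320 = 29/40320.

29/40320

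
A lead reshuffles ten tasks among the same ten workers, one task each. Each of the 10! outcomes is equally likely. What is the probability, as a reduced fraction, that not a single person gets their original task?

16481/44800

Favorable outcomes: !10 = 1334961.
Total outcomes: 10! = 3628800.
Probability = 1334961/3628800 = 16481/44800.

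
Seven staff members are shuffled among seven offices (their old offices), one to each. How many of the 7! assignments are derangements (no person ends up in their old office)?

1854

Recurrence: !7 = 6·(!6 + !5).
!7 = 6·(265 + 44) = 6·309 = 1854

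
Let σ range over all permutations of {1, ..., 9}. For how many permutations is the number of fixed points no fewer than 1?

229384

# with exactly i fixed is C(9,i)·!(9-i); sum over i=1..9:
  i=1: C(9,1)·!8 = 9·14833 = 133497
  i=2: C(9,2)·!7 = 36·1854 = 66744
  i=3: C(9,3)·!6 = 84·265 = 22260
  i=4: C(9,4)·!5 = 126·44 = 5544
  i=5: C(9,5)·!4 = 126·9 = 1134
  i=6: C(9,6)·!3 = 84·2 = 168
  i=7: C(9,7)·!2 = 36·1 = 36
  i=8: C(9,8)·!1 = 9·0 = 0
  i=9: C(9,9)·!0 = 1·1 = 1
Total = 229384.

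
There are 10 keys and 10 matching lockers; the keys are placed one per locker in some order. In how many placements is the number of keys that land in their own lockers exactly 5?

11088

Pick the 5 fixed positions: C(10,5) = 252 ways.
The remaining 5 must be deranged: !5 = 44.
Total: 252 × 44 = 11088.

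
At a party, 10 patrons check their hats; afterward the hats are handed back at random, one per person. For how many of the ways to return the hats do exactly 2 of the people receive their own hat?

Choose which 2 of the 10 are fixed: C(10,2) = 45.
The other 8 form a derangement: !8 = 14833.
Total: 45 × 14833 = 667485.

667485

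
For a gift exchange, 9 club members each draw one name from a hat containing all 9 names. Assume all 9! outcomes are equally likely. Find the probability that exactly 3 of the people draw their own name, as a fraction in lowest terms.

53/864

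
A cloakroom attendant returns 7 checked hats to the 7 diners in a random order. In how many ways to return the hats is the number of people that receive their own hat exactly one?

1855

Pick the single fixed position: C(7,1) = 7 ways.
The remaining 6 must be deranged: !6 = 265.
Total: 7 × 265 = 1855.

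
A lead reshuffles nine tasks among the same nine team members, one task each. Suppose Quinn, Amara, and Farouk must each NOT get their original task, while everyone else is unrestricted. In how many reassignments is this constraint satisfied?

256320

Inclusion-exclusion on the 3 forbidden self-matches:
Σ_{j=0}^{3} (-1)^j C(3,j)(9-j)!
= C(3,0)·9! - C(3,1)·8! + C(3,2)·7! - C(3,3)·6!
= 362880 - 120960 + 15120 - 720
= 256320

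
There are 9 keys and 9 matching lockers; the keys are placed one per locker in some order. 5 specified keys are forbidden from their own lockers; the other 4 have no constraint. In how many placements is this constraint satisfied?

205056

Inclusion-exclusion on the 5 forbidden self-matches:
Σ_{j=0}^{5} (-1)^j C(5,j)(9-j)!
= C(5,0)·9! - C(5,1)·8! + C(5,2)·7! - C(5,3)·6! + C(5,4)·5! - C(5,5)·4!
= 362880 - 201600 + 50400 - 7200 + 600 - 24
= 205056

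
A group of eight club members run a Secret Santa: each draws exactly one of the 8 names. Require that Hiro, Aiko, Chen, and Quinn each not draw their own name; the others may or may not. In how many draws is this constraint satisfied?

24024

Let A_j be the event that the j-th constrained one is fixed. By inclusion-exclusion over the 4 events:
Σ_{j=0}^{4} (-1)^j C(4,j)(8-j)!
= C(4,0)·8! - C(4,1)·7! + C(4,2)·6! - C(4,3)·5! + C(4,4)·4!
= 40320 - 20160 + 4320 - 480 + 24
= 24024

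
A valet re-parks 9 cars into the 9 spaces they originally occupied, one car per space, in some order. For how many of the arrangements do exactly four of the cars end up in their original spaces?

5544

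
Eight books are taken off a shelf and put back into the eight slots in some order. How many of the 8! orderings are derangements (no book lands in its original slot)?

14833

By inclusion-exclusion, !8 = Σ (-1)^k · 8!/k! for k=0..8
= 8! - 8!/1! + 8!/2! - 8!/3! + 8!/4! - 8!/5! + 8!/6! - 8!/7! + 8!/8!
= 40320 - 40320 + 20160 - 6720 + 1680 - 336 + 56 - 8 + 1
= 14833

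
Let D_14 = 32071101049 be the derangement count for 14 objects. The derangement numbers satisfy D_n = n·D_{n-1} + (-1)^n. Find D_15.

481066515734

D_15 = 15·32071101049 - 1 = 481066515734.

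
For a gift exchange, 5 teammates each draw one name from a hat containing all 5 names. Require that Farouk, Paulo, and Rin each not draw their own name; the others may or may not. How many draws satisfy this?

64

Inclusion-exclusion on the 3 forbidden self-matches:
Σ_{j=0}^{3} (-1)^j C(3,j)(5-j)!
= C(3,0)·5! - C(3,1)·4! + C(3,2)·3! - C(3,3)·2!
= 120 - 72 + 18 - 2
= 64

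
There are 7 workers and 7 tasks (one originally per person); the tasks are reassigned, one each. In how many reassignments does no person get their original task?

The subfactorial !7 = [7!/e] (nearest integer).
7! = 5040, and 5040/e ≈ 1854.11, so !7 = 1854.

1854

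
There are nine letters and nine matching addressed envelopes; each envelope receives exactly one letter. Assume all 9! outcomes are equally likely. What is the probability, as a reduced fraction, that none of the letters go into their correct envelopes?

Favorable outcomes: !9 = 133496.
Total outcomes: 9! = 362880.
Probability = 133496/362880 = 16687/45360.

16687/45360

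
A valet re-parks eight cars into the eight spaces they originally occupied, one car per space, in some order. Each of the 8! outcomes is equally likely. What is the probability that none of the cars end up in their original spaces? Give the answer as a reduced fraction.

2119/5760

Favorable outcomes: !8 = 14833.
Total outcomes: 8! = 40320.
Probability = 14833/40320 = 2119/5760.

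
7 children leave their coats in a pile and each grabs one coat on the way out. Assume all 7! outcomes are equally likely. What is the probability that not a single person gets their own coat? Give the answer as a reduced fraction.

Favorable outcomes: !7 = 1854.
Total outcomes: 7! = 5040.
Probability = 1854/5040 = 103/280.

103/280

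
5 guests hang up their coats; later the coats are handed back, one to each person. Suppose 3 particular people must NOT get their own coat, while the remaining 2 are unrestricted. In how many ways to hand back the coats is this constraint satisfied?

64

Inclusion-exclusion on the 3 forbidden self-matches:
Σ_{j=0}^{3} (-1)^j C(3,j)(5-j)!
= C(3,0)·5! - C(3,1)·4! + C(3,2)·3! - C(3,3)·2!
= 120 - 72 + 18 - 2
= 64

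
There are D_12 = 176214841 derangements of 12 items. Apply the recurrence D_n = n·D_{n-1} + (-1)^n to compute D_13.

2290792932

D_13 = 13·176214841 - 1 = 2290792932.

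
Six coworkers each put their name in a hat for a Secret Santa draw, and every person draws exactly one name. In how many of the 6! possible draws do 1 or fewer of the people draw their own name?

529

Sum C(6,i)·!(6-i) for i = 0..1:
  i=0: C(6,0)·!6 = 1·265 = 265
  i=1: C(6,1)·!5 = 6·44 = 264
Total = 529.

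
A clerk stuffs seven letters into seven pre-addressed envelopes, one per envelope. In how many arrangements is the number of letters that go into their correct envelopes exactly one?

1855

Pick the single fixed position: C(7,1) = 7 ways.
The other 6 form a derangement: !6 = 265.
Total: 7 × 265 = 1855.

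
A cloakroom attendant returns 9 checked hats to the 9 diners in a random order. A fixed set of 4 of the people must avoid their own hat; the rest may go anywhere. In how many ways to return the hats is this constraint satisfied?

229080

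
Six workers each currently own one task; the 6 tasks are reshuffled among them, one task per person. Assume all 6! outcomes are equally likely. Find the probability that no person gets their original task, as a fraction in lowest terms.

53/144

Favorable outcomes: !6 = 265.
Total outcomes: 6! = 720.
Probability = 265/720 = 53/144.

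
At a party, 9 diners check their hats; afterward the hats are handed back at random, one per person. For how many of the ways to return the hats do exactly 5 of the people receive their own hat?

1134

Choose which 5 of the 9 are fixed: C(9,5) = 126.
The remaining 4 must be deranged: !4 = 9.
Total: 126 × 9 = 1134.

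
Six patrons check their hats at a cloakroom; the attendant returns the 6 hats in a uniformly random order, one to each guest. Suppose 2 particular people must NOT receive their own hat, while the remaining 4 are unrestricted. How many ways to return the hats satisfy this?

Inclusion-exclusion on the 2 forbidden self-matches:
Σ_{j=0}^{2} (-1)^j C(2,j)(6-j)!
= C(2,0)·6! - C(2,1)·5! + C(2,2)·4!
= 720 - 240 + 24
= 504

504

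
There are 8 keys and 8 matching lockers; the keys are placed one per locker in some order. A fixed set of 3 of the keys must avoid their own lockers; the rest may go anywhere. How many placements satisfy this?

27240

Inclusion-exclusion on the 3 forbidden self-matches:
Σ_{j=0}^{3} (-1)^j C(3,j)(8-j)!
= C(3,0)·8! - C(3,1)·7! + C(3,2)·6! - C(3,3)·5!
= 40320 - 15120 + 2160 - 120
= 27240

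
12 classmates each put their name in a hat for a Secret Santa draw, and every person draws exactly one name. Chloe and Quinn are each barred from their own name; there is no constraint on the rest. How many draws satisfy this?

402796800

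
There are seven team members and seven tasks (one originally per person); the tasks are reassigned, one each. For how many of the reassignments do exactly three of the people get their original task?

315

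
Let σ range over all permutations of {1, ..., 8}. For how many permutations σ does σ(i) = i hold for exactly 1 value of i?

Choose which one of the 8 is fixed: C(8,1) = 8.
The remaining 7 must be deranged: !7 = 1854.
Total: 8 × 1854 = 14832.

14832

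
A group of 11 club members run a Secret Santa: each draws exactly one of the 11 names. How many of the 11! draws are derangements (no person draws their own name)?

14684570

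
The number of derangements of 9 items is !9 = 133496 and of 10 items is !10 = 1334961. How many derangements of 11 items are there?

14684570

!11 = (11-1)·(!10 + !9) = 10·(1334961 + 133496) = 10·1468457 = 14684570.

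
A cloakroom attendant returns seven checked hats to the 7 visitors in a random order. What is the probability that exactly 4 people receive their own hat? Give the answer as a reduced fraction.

1/72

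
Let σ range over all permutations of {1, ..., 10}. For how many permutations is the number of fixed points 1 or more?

2293839

Sum C(10,i)·!(10-i) for i = 1..10:
  i=1: C(10,1)·!9 = 10·133496 = 1334960
  i=2: C(10,2)·!8 = 45·14833 = 667485
  i=3: C(10,3)·!7 = 120·1854 = 222480
  i=4: C(10,4)·!6 = 210·265 = 55650
  i=5: C(10,5)·!5 = 252·44 = 11088
  i=6: C(10,6)·!4 = 210·9 = 1890
  i=7: C(10,7)·!3 = 120·2 = 240
  i=8: C(10,8)·!2 = 45·1 = 45
  i=9: C(10,9)·!1 = 10·0 = 0
  i=10: C(10,10)·!0 = 1·1 = 1
Total = 2293839.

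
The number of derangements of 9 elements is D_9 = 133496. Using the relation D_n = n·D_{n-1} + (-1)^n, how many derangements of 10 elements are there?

D_10 = 10·133496 + 1 = 1334961.

1334961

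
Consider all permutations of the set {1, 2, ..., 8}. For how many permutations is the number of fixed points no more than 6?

40319

# with exactly i fixed is C(8,i)·!(8-i); sum over i=0..6:
  i=0: C(8,0)·!8 = 1·14833 = 14833
  i=1: C(8,1)·!7 = 8·1854 = 14832
  i=2: C(8,2)·!6 = 28·265 = 7420
  i=3: C(8,3)·!5 = 56·44 = 2464
  i=4: C(8,4)·!4 = 70·9 = 630
  i=5: C(8,5)·!3 = 56·2 = 112
  i=6: C(8,6)·!2 = 28·1 = 28
Total = 40319.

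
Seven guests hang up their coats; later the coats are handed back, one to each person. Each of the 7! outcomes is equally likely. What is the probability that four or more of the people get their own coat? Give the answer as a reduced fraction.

Favorable outcomes: Σ_{i≥4} C(7,i)·!(7-i) = 35·2 + 21·1 + 7·0 + 1·1 = 92.
Total outcomes: 7! = 5040.
Probability = 92/5040 = 23/1260.

23/1260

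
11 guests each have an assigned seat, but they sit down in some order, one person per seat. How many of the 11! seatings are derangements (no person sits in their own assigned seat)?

The subfactorial !11 = [11!/e] (nearest integer).
11! = 39916800, and 39916800/e ≈ 14684570.08, so !11 = 14684570.

14684570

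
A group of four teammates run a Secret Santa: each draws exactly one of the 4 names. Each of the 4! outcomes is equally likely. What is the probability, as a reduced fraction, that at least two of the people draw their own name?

7/24

Favorable outcomes: Σ_{i≥2} C(4,i)·!(4-i) = 6·1 + 4·0 + 1·1 = 7.
Total outcomes: 4! = 24.
Probability = 7/24 = 7/24.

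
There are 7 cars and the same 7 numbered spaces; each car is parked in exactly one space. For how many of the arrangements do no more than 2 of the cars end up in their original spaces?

4633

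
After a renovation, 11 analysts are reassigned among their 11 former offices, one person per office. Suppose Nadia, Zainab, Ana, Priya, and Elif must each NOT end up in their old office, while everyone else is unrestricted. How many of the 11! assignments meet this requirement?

25022880

Let A_j be the event that the j-th constrained one is fixed. By inclusion-exclusion over the 5 events:
Σ_{j=0}^{5} (-1)^j C(5,j)(11-j)!
= C(5,0)·11! - C(5,1)·10! + C(5,2)·9! - C(5,3)·8! + C(5,4)·7! - C(5,5)·6!
= 39916800 - 18144000 + 3628800 - 403200 + 25200 - 720
= 25022880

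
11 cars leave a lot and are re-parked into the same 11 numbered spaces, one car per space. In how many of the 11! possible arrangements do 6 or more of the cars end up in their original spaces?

Sum C(11,i)·!(11-i) for i = 6..11:
  i=6: C(11,6)·!5 = 462·44 = 20328
  i=7: C(11,7)·!4 = 330·9 = 2970
  i=8: C(11,8)·!3 = 165·2 = 330
  i=9: C(11,9)·!2 = 55·1 = 55
  i=10: C(11,10)·!1 = 11·0 = 0
  i=11: C(11,11)·!0 = 1·1 = 1
Total = 23684.

23684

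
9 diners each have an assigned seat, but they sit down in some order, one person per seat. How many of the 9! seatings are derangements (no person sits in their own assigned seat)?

Use !n = n·!(n-1) + (-1)^n.
!9 = 9·14833 - 1 = 133496

133496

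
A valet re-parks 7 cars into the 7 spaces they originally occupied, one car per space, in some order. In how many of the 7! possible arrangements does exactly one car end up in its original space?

1855

Choose which one of the 7 is fixed: C(7,1) = 7.
The remaining 6 must be deranged: !6 = 265.
Total: 7 × 265 = 1855.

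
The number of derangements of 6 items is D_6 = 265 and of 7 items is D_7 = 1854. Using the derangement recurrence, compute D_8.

D_8 = (8-1)·(D_7 + D_6) = 7·(1854 + 265) = 7·2119 = 14833.

14833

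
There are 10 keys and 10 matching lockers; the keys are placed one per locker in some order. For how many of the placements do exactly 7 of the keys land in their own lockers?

Pick the 7 fixed positions: C(10,7) = 120 ways.
The other 3 form a derangement: !3 = 2.
Total: 120 × 2 = 240.

240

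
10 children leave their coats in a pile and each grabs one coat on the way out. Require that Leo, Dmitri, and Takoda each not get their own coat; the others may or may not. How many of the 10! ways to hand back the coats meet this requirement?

2656080

Let A_j be the event that the j-th constrained one is fixed. By inclusion-exclusion over the 3 events:
Σ_{j=0}^{3} (-1)^j C(3,j)(10-j)!
= C(3,0)·10! - C(3,1)·9! + C(3,2)·8! - C(3,3)·7!
= 3628800 - 1088640 + 120960 - 5040
= 2656080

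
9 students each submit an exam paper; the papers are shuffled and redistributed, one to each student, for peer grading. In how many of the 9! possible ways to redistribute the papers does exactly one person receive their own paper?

Pick the single fixed position: C(9,1) = 9 ways.
The remaining 8 must be deranged: !8 = 14833.
Total: 9 × 14833 = 133497.

133497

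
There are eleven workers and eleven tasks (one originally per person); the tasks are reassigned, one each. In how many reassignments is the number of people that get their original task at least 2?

# with exactly i fixed is C(11,i)·!(11-i); sum over i=2..11:
  i=2: C(11,2)·!9 = 55·133496 = 7342280
  i=3: C(11,3)·!8 = 165·14833 = 2447445
  i=4: C(11,4)·!7 = 330·1854 = 611820
  i=5: C(11,5)·!6 = 462·265 = 122430
  i=6: C(11,6)·!5 = 462·44 = 20328
  i=7: C(11,7)·!4 = 330·9 = 2970
  i=8: C(11,8)·!3 = 165·2 = 330
  i=9: C(11,9)·!2 = 55·1 = 55
  i=10: C(11,10)·!1 = 11·0 = 0
  i=11: C(11,11)·!0 = 1·1 = 1
Total = 10547659.

10547659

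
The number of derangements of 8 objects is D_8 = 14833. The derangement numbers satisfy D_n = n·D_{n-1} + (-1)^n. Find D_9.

133496

D_9 = 9·14833 - 1 = 133496.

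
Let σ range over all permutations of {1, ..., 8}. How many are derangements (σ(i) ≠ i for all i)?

14833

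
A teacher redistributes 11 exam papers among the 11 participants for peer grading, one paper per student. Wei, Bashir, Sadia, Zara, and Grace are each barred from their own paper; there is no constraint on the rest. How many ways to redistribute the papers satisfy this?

Inclusion-exclusion on the 5 forbidden self-matches:
Σ_{j=0}^{5} (-1)^j C(5,j)(11-j)!
= C(5,0)·11! - C(5,1)·10! + C(5,2)·9! - C(5,3)·8! + C(5,4)·7! - C(5,5)·6!
= 39916800 - 18144000 + 3628800 - 403200 + 25200 - 720
= 25022880

25022880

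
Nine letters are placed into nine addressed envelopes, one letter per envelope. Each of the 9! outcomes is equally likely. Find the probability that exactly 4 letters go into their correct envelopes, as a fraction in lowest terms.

Favorable outcomes: C(9,4)·!5 = 126·44 = 5544.
Total outcomes: 9! = 362880.
Probability = 5544/362880 = 11/720.

11/720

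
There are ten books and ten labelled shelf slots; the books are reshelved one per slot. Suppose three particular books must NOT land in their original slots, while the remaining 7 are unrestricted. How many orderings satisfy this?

2656080

Inclusion-exclusion on the 3 forbidden self-matches:
Σ_{j=0}^{3} (-1)^j C(3,j)(10-j)!
= C(3,0)·10! - C(3,1)·9! + C(3,2)·8! - C(3,3)·7!
= 3628800 - 1088640 + 120960 - 5040
= 2656080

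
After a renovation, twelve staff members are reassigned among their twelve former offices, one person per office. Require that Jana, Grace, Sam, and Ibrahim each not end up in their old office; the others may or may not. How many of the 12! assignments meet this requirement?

339696000

Let A_j be the event that the j-th constrained one is fixed. By inclusion-exclusion over the 4 events:
Σ_{j=0}^{4} (-1)^j C(4,j)(12-j)!
= C(4,0)·12! - C(4,1)·11! + C(4,2)·10! - C(4,3)·9! + C(4,4)·8!
= 479001600 - 159667200 + 21772800 - 1451520 + 40320
= 339696000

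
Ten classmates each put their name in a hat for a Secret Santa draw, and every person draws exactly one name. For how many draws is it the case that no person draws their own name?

!10 is the nearest integer to 10!/e.
10! = 3628800, and 3628800/e ≈ 1334960.92, so !10 = 1334961.

1334961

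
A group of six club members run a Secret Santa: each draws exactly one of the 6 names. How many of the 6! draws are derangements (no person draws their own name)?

!6 is the nearest integer to 6!/e.
6! = 720, and 720/e ≈ 264.87, so !6 = 265.

265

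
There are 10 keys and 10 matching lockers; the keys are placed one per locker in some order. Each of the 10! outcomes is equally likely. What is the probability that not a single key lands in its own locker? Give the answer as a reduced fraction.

Favorable outcomes: !10 = 1334961.
Total outcomes: 10! = 3628800.
Probability = 1334961/3628800 = 16481/44800.

16481/44800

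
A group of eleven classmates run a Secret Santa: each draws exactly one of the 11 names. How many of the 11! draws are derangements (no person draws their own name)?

14684570

Use !n = n·!(n-1) + (-1)^n.
!11 = 11·1334961 - 1 = 14684570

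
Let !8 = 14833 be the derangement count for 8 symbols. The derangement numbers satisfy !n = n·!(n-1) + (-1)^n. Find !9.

133496

!9 = 9·14833 - 1 = 133496.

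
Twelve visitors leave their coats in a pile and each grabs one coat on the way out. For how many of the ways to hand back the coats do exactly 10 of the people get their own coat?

Choose which 10 of the 12 are fixed: C(12,10) = 66.
The remaining 2 must be deranged: !2 = 1.
Total: 66 × 1 = 66.

66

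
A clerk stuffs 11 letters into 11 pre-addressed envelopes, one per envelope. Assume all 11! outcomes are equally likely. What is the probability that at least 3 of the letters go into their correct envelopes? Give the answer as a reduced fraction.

3205379/39916800

Favorable outcomes: Σ_{i≥3} C(11,i)·!(11-i) = 165·14833 + 330·1854 + 462·265 + 462·44 + 330·9 + 165·2 + 55·1 + 11·0 + 1·1 = 3205379.
Total outcomes: 11! = 39916800.
Probability = 3205379/39916800 = 3205379/39916800.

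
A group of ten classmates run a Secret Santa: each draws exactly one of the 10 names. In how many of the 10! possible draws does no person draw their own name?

!10 is the nearest integer to 10!/e.
10! = 3628800, and 3628800/e ≈ 1334960.92, so !10 = 1334961.

1334961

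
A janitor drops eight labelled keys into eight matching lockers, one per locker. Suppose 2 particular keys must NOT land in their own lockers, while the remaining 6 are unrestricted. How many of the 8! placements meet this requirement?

Inclusion-exclusion on the 2 forbidden self-matches:
Σ_{j=0}^{2} (-1)^j C(2,j)(8-j)!
= C(2,0)·8! - C(2,1)·7! + C(2,2)·6!
= 40320 - 10080 + 720
= 30960

30960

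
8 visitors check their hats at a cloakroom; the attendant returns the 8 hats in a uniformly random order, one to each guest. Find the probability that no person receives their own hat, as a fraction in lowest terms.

Favorable outcomes: !8 = 14833.
Total outcomes: 8! = 40320.
Probability = 14833/40320 = 2119/5760.

2119/5760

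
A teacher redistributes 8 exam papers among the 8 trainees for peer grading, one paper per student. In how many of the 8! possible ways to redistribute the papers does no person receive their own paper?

Recurrence: !8 = 8·!7 + (-1)^8.
!8 = 8·1854 + 1 = 14833

14833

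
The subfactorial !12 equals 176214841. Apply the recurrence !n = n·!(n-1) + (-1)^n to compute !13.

2290792932

!13 = 13·176214841 - 1 = 2290792932.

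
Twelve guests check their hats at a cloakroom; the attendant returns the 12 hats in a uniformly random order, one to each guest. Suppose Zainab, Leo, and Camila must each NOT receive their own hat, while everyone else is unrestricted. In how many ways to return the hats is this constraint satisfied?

369774720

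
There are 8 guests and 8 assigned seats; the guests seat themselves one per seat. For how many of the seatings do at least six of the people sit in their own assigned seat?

Sum C(8,i)·!(8-i) for i = 6..8:
  i=6: C(8,6)·!2 = 28·1 = 28
  i=7: C(8,7)·!1 = 8·0 = 0
  i=8: C(8,8)·!0 = 1·1 = 1
Total = 29.

29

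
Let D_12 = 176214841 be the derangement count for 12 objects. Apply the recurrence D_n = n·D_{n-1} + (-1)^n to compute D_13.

D_13 = 13·176214841 - 1 = 2290792932.

2290792932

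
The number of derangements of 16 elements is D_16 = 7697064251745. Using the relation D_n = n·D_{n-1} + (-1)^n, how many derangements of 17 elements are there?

D_17 = 17·7697064251745 - 1 = 130850092279664.

130850092279664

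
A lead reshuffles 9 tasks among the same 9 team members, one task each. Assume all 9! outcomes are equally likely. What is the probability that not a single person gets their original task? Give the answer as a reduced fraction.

16687/45360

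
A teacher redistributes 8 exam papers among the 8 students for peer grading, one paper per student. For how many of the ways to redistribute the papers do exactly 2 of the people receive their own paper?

7420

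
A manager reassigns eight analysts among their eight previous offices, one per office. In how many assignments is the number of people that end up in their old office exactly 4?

Choose which 4 of the 8 are fixed: C(8,4) = 70.
The remaining 4 must be deranged: !4 = 9.
Total: 70 × 9 = 630.

630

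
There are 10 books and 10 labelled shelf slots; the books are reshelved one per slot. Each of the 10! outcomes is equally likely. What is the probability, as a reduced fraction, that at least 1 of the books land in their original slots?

28319/44800

Favorable outcomes: Σ_{i≥1} C(10,i)·!(10-i) = 10·133496 + 45·14833 + 120·1854 + 210·265 + 252·44 + 210·9 + 120·2 + 45·1 + 10·0 + 1·1 = 2293839.
Total outcomes: 10! = 3628800.
Probability = 2293839/3628800 = 28319/44800.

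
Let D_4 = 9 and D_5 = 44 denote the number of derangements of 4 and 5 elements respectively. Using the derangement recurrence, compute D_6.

265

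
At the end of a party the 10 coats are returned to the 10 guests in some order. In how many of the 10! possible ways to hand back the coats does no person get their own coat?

Use !n = n·!(n-1) + (-1)^n.
!10 = 10·133496 + 1 = 1334961

1334961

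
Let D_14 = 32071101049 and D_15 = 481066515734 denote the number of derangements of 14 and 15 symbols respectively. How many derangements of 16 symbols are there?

D_16 = (16-1)·(D_15 + D_14) = 15·(481066515734 + 32071101049) = 15·513137616783 = 7697064251745.

7697064251745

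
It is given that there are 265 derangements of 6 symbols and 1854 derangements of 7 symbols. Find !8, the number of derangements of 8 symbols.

!8 = (8-1)·(!7 + !6) = 7·(1854 + 265) = 7·2119 = 14833.

14833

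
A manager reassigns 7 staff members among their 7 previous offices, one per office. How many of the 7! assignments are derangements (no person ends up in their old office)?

1854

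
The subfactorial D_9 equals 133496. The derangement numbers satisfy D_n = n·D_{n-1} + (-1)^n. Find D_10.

1334961

D_10 = 10·133496 + 1 = 1334961.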